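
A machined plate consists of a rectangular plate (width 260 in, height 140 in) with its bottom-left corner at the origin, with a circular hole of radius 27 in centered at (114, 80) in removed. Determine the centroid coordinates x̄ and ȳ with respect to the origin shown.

Part | A | x̄ᵢ | ȳᵢ | A·x̄ᵢ | A·ȳᵢ
plate | 36400.00 | 130.00 | 70.00 | 4732000.00 | 2548000.00
hole | -2290.22 | 114.00 | 80.00 | -261085.20 | -183217.68
Σ | 34109.78 |  |  | 4470914.80 | 2364782.32
x̄ = 4470914.80 / 34109.78 = 131.07 in
ȳ = 2364782.32 / 34109.78 = 69.33 in

x̄ = 131.07 in, ȳ = 69.33 in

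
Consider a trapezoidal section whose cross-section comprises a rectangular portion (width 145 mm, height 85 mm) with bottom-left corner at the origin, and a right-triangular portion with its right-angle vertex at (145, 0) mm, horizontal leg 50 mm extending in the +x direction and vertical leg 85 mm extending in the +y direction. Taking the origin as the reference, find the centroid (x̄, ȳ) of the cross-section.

rectangular portion: A = 145 × 85 = 12325.00, centroid at (72.50, 42.50).
triangular portion: A = ½·50·85 = 2125.00, centroid at (161.67, 28.33).
ΣA = 14450.00 mm², ΣAx̄ = 1237104.17 mm³, ΣAȳ = 584020.83 mm³.
x̄ = 1237104.17/14450.00 = 85.61 mm; ȳ = 584020.83/14450.00 = 40.42 mm.

x̄ = 85.61 mm, ȳ = 40.42 mm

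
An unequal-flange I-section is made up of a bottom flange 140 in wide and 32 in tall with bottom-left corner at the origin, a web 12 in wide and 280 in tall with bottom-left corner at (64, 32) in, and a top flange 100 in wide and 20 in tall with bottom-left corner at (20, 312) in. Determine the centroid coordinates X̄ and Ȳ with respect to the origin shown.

bottom flange: A = 140 × 32 = 4480.00, centroid at (70.00, 16.00).
web: A = 12 × 280 = 3360.00, centroid at (70.00, 172.00).
top flange: A = 100 × 20 = 2000.00, centroid at (70.00, 322.00).
ΣA = 9840.00 in²
ΣAX̄ = (4480.00)(70.00) + (3360.00)(70.00) + (2000.00)(70.00) = 688800.00 in³
ΣAȲ = (4480.00)(16.00) + (3360.00)(172.00) + (2000.00)(322.00) = 1293600.00 in³
X̄ = 688800.00 / 9840.00 = 70.00 in
Ȳ = 1293600.00 / 9840.00 = 131.46 in

X̄ = 70.00 in, Ȳ = 131.46 in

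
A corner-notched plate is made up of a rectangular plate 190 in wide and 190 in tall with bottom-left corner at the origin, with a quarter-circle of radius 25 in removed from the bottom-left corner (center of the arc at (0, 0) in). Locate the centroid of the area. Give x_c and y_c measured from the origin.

Part | A | x̄ᵢ | ȳᵢ | A·x̄ᵢ | A·ȳᵢ
plate | 36100.00 | 95.00 | 95.00 | 3429500.00 | 3429500.00
removed quarter-circle | -490.87 | 10.61 | 10.61 | -5208.33 | -5208.33
Σ | 35609.13 |  |  | 3424291.67 | 3424291.67
x_c = 3424291.67 / 35609.13 = 96.16 in
y_c = 3424291.67 / 35609.13 = 96.16 in

x_c = 96.16 in, y_c = 96.16 in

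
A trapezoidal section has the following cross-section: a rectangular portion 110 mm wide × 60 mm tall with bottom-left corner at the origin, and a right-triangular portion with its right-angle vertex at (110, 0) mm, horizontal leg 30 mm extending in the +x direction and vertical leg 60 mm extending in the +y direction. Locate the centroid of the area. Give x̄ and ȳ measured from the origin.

Part | A | x̄ᵢ | ȳᵢ | A·x̄ᵢ | A·ȳᵢ
rectangular portion | 6600.00 | 55.00 | 30.00 | 363000.00 | 198000.00
triangular portion | 900.00 | 120.00 | 20.00 | 108000.00 | 18000.00
Σ | 7500.00 |  |  | 471000.00 | 216000.00
x̄ = 471000.00 / 7500.00 = 62.80 mm
ȳ = 216000.00 / 7500.00 = 28.80 mm

x̄ = 62.80 mm, ȳ = 28.80 mm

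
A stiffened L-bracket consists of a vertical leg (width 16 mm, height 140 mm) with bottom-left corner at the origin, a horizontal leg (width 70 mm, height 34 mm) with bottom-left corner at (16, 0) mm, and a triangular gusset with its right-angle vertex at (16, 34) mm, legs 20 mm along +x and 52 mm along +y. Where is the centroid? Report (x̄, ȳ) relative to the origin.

vertical leg: A = 16 × 140 = 2240.00, centroid at (8.00, 70.00).
horizontal leg: A = 70 × 34 = 2380.00, centroid at (51.00, 17.00).
gusset: A = ½·20·52 = 520.00, centroid at (22.67, 51.33).
ΣA = 5140.00 mm²
ΣAx̄ = (2240.00)(8.00) + (2380.00)(51.00) + (520.00)(22.67) = 151086.67 mm³
ΣAȳ = (2240.00)(70.00) + (2380.00)(17.00) + (520.00)(51.33) = 223953.33 mm³
x̄ = 151086.67 / 5140.00 = 29.39 mm
ȳ = 223953.33 / 5140.00 = 43.57 mm

x̄ = 29.39 mm, ȳ = 43.57 mm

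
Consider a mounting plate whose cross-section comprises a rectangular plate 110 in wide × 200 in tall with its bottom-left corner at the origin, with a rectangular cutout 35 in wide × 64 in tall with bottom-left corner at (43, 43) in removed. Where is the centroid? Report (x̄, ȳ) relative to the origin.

x̄ = 54.38 in, ȳ = 102.83 in

plate: A = 110 × 200 = 22000.00, centroid at (55.00, 100.00).
hole: A = −(35 × 64) = -2240.00, centroid at (60.50, 75.00).
ΣA = 19760.00 in²
ΣAx̄ = (22000.00)(55.00) + (-2240.00)(60.50) = 1074480.00 in³
ΣAȳ = (22000.00)(100.00) + (-2240.00)(75.00) = 2032000.00 in³
x̄ = 1074480.00 / 19760.00 = 54.38 in
ȳ = 2032000.00 / 19760.00 = 102.83 in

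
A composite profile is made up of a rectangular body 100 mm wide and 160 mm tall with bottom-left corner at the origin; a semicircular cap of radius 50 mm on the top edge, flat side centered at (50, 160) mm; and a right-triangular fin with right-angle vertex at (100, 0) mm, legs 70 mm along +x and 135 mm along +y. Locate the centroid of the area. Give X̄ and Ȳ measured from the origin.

X̄ = 64.06 mm, Ȳ = 89.42 mm

rectangular body: A = 100 × 160 = 16000.00, centroid at (50.00, 80.00).
semicircular top: A = ½π·50² = 3926.99, centroid at (50.00, 181.22).
triangular fin: A = ½·70·135 = 4725.00, centroid at (123.33, 45.00).
ΣA = 24651.99 mm², ΣAX̄ = 1579099.54 mm³, ΣAȲ = 2204276.86 mm³.
X̄ = 1579099.54/24651.99 = 64.06 mm; Ȳ = 2204276.86/24651.99 = 89.42 mm.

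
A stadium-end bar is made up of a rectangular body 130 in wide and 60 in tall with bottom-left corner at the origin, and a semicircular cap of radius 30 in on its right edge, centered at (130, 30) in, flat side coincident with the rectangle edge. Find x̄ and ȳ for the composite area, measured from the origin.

x̄ = 76.93 in, ȳ = 30.00 in

rectangular body: A = 130 × 60 = 7800.00, centroid at (65.00, 30.00).
semicircular end: A = ½π·30² = 1413.72, centroid at (142.73, 30.00).
ΣA = 9213.72 in², ΣAx̄ = 708783.17 in³, ΣAȳ = 276411.50 in³.
x̄ = 708783.17/9213.72 = 76.93 in; ȳ = 276411.50/9213.72 = 30.00 in.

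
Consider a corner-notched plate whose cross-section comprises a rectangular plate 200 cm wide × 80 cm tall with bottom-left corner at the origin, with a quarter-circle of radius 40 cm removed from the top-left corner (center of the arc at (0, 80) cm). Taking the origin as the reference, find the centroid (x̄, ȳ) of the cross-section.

x̄ = 107.08 cm, ȳ = 38.04 cm

plate: A = 200 × 80 = 16000.00, centroid at (100.00, 40.00).
removed quarter-circle: A = −¼π·40² = -1256.64, centroid at (16.98, 63.02).
ΣA = 14743.36 cm², ΣAx̄ = 1578666.67 cm³, ΣAȳ = 560802.37 cm³.
x̄ = 1578666.67/14743.36 = 107.08 cm; ȳ = 560802.37/14743.36 = 38.04 cm.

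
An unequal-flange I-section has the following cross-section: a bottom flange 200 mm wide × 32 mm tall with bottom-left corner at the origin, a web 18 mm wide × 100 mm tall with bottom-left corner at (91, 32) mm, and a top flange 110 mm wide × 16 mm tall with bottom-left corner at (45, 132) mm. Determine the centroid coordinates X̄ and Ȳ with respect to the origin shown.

bottom flange: A = 200 × 32 = 6400.00, centroid at (100.00, 16.00).
web: A = 18 × 100 = 1800.00, centroid at (100.00, 82.00).
top flange: A = 110 × 16 = 1760.00, centroid at (100.00, 140.00).
ΣA = 9960.00 mm², ΣAX̄ = 996000.00 mm³, ΣAȲ = 496400.00 mm³.
X̄ = 996000.00/9960.00 = 100.00 mm; Ȳ = 496400.00/9960.00 = 49.84 mm.

X̄ = 100.00 mm, Ȳ = 49.84 mm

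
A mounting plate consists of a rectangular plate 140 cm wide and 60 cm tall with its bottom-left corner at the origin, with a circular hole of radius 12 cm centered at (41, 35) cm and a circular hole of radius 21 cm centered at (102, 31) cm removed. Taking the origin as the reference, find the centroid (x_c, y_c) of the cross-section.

plate: A = 140 × 60 = 8400.00, centroid at (70.00, 30.00).
hole 1: A = −π·12² = -452.39, centroid at (41.00, 35.00).
hole 2: A = −π·21² = -1385.44, centroid at (102.00, 31.00).
ΣA = 6562.17 cm², ΣAx_c = 428136.92 cm³, ΣAy_c = 193217.66 cm³.
x_c = 428136.92/6562.17 = 65.24 cm; y_c = 193217.66/6562.17 = 29.44 cm.

x_c = 65.24 cm, y_c = 29.44 cm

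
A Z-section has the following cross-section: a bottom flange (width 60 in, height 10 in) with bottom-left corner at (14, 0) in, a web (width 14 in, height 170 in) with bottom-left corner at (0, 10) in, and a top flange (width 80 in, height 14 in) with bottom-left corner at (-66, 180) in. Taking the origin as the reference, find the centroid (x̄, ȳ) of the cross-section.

x̄ = 3.40 in, ȳ = 106.96 in

bottom flange: A = 60 × 10 = 600.00, centroid at (44.00, 5.00).
web: A = 14 × 170 = 2380.00, centroid at (7.00, 95.00).
top flange: A = 80 × 14 = 1120.00, centroid at (-26.00, 187.00).
ΣA = 4100.00 in², ΣAx̄ = 13940.00 in³, ΣAȳ = 438540.00 in³.
x̄ = 13940.00/4100.00 = 3.40 in; ȳ = 438540.00/4100.00 = 106.96 in.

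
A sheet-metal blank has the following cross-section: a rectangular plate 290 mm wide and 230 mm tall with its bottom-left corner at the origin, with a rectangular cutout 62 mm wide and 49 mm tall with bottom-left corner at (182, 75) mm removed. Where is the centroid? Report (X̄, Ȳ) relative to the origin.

Part | A | x̄ᵢ | ȳᵢ | A·x̄ᵢ | A·ȳᵢ
plate | 66700.00 | 145.00 | 115.00 | 9671500.00 | 7670500.00
hole | -3038.00 | 213.00 | 99.50 | -647094.00 | -302281.00
Σ | 63662.00 |  |  | 9024406.00 | 7368219.00
X̄ = 9024406.00 / 63662.00 = 141.75 mm
Ȳ = 7368219.00 / 63662.00 = 115.74 mm

X̄ = 141.75 mm, Ȳ = 115.74 mm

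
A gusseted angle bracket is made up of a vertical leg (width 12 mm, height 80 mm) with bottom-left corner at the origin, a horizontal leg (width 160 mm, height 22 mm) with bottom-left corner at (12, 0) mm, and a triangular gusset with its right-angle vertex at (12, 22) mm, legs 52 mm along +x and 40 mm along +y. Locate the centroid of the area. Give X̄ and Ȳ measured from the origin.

vertical leg: A = 12 × 80 = 960.00, centroid at (6.00, 40.00).
horizontal leg: A = 160 × 22 = 3520.00, centroid at (92.00, 11.00).
gusset: A = ½·52·40 = 1040.00, centroid at (29.33, 35.33).
ΣA = 5520.00 mm², ΣAX̄ = 360106.67 mm³, ΣAȲ = 113866.67 mm³.
X̄ = 360106.67/5520.00 = 65.24 mm; Ȳ = 113866.67/5520.00 = 20.63 mm.

X̄ = 65.24 mm, Ȳ = 20.63 mm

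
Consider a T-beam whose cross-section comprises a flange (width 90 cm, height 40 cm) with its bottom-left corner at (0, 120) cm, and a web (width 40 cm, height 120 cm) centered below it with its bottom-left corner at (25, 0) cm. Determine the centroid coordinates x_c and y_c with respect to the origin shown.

Part | A | x̄ᵢ | ȳᵢ | A·x̄ᵢ | A·ȳᵢ
web | 4800.00 | 45.00 | 60.00 | 216000.00 | 288000.00
flange | 3600.00 | 45.00 | 140.00 | 162000.00 | 504000.00
Σ | 8400.00 |  |  | 378000.00 | 792000.00
x_c = 378000.00 / 8400.00 = 45.00 cm
y_c = 792000.00 / 8400.00 = 94.29 cm

x_c = 45.00 cm, y_c = 94.29 cm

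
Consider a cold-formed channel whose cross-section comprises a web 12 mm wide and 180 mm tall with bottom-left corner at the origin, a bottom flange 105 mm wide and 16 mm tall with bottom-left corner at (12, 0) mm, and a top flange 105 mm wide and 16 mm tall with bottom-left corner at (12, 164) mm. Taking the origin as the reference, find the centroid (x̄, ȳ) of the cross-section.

web: A = 12 × 180 = 2160.00, centroid at (6.00, 90.00).
bottom flange: A = 105 × 16 = 1680.00, centroid at (64.50, 8.00).
top flange: A = 105 × 16 = 1680.00, centroid at (64.50, 172.00).
ΣA = 5520.00 mm²
ΣAx̄ = (2160.00)(6.00) + (1680.00)(64.50) + (1680.00)(64.50) = 229680.00 mm³
ΣAȳ = (2160.00)(90.00) + (1680.00)(8.00) + (1680.00)(172.00) = 496800.00 mm³
x̄ = 229680.00 / 5520.00 = 41.61 mm
ȳ = 496800.00 / 5520.00 = 90.00 mm

x̄ = 41.61 mm, ȳ = 90.00 mm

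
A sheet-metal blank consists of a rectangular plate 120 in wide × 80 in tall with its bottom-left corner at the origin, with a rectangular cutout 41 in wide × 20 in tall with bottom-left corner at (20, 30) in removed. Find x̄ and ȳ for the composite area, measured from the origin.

plate: A = 120 × 80 = 9600.00, centroid at (60.00, 40.00).
hole: A = −(41 × 20) = -820.00, centroid at (40.50, 40.00).
ΣA = 8780.00 in²
ΣAx̄ = (9600.00)(60.00) + (-820.00)(40.50) = 542790.00 in³
ΣAȳ = (9600.00)(40.00) + (-820.00)(40.00) = 351200.00 in³
x̄ = 542790.00 / 8780.00 = 61.82 in
ȳ = 351200.00 / 8780.00 = 40.00 in

x̄ = 61.82 in, ȳ = 40.00 in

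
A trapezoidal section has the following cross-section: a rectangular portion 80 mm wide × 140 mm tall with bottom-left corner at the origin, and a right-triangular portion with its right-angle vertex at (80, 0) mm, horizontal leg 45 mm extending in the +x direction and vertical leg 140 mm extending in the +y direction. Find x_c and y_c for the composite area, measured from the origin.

x_c = 52.07 mm, y_c = 64.88 mm

Part | A | x̄ᵢ | ȳᵢ | A·x̄ᵢ | A·ȳᵢ
rectangular portion | 11200.00 | 40.00 | 70.00 | 448000.00 | 784000.00
triangular portion | 3150.00 | 95.00 | 46.67 | 299250.00 | 147000.00
Σ | 14350.00 |  |  | 747250.00 | 931000.00
x_c = 747250.00 / 14350.00 = 52.07 mm
y_c = 931000.00 / 14350.00 = 64.88 mm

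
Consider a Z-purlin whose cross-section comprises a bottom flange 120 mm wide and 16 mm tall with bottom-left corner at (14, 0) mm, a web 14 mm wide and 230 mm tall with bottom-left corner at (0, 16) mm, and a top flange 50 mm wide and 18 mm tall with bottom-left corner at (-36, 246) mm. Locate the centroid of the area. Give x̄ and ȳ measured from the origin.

x̄ = 25.62 mm, ȳ = 110.38 mm

bottom flange: A = 120 × 16 = 1920.00, centroid at (74.00, 8.00).
web: A = 14 × 230 = 3220.00, centroid at (7.00, 131.00).
top flange: A = 50 × 18 = 900.00, centroid at (-11.00, 255.00).
ΣA = 6040.00 mm², ΣAx̄ = 154720.00 mm³, ΣAȳ = 666680.00 mm³.
x̄ = 154720.00/6040.00 = 25.62 mm; ȳ = 666680.00/6040.00 = 110.38 mm.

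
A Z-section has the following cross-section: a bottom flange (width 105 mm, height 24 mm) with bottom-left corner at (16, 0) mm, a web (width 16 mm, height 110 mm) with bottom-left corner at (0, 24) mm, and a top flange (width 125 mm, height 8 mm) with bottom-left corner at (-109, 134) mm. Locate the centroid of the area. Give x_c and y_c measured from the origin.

bottom flange: A = 105 × 24 = 2520.00, centroid at (68.50, 12.00).
web: A = 16 × 110 = 1760.00, centroid at (8.00, 79.00).
top flange: A = 125 × 8 = 1000.00, centroid at (-46.50, 138.00).
ΣA = 5280.00 mm², ΣAx_c = 140200.00 mm³, ΣAy_c = 307280.00 mm³.
x_c = 140200.00/5280.00 = 26.55 mm; y_c = 307280.00/5280.00 = 58.20 mm.

x_c = 26.55 mm, y_c = 58.20 mm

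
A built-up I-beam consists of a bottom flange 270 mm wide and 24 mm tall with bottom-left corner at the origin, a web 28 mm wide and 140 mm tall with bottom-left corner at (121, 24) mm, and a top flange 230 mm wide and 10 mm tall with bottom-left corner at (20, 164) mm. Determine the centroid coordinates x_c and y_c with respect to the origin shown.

Part | A | x̄ᵢ | ȳᵢ | A·x̄ᵢ | A·ȳᵢ
bottom flange | 6480.00 | 135.00 | 12.00 | 874800.00 | 77760.00
web | 3920.00 | 135.00 | 94.00 | 529200.00 | 368480.00
top flange | 2300.00 | 135.00 | 169.00 | 310500.00 | 388700.00
Σ | 12700.00 |  |  | 1714500.00 | 834940.00
x_c = 1714500.00 / 12700.00 = 135.00 mm
y_c = 834940.00 / 12700.00 = 65.74 mm

x_c = 135.00 mm, y_c = 65.74 mm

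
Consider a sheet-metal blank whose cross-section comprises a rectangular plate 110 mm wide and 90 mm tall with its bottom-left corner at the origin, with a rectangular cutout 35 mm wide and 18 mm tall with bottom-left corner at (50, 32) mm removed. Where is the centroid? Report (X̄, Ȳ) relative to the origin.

X̄ = 54.15 mm, Ȳ = 45.27 mm

Part | A | x̄ᵢ | ȳᵢ | A·x̄ᵢ | A·ȳᵢ
plate | 9900.00 | 55.00 | 45.00 | 544500.00 | 445500.00
hole | -630.00 | 67.50 | 41.00 | -42525.00 | -25830.00
Σ | 9270.00 |  |  | 501975.00 | 419670.00
X̄ = 501975.00 / 9270.00 = 54.15 mm
Ȳ = 419670.00 / 9270.00 = 45.27 mm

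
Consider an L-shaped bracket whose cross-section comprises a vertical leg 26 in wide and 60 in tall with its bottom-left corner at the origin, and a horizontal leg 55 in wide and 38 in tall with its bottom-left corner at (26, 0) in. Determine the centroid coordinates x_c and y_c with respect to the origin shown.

x_c = 36.19 in, y_c = 23.70 in

vertical leg: A = 26 × 60 = 1560.00, centroid at (13.00, 30.00).
horizontal leg: A = 55 × 38 = 2090.00, centroid at (53.50, 19.00).
ΣA = 3650.00 in², ΣAx_c = 132095.00 in³, ΣAy_c = 86510.00 in³.
x_c = 132095.00/3650.00 = 36.19 in; y_c = 86510.00/3650.00 = 23.70 in.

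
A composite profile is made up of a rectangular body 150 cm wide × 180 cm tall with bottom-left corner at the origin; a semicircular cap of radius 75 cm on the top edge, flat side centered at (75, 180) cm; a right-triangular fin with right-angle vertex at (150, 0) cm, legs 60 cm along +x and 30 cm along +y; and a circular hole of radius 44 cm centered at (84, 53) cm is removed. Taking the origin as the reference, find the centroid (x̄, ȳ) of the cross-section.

x̄ = 76.00 cm, ȳ = 130.11 cm

rectangular body: A = 150 × 180 = 27000.00, centroid at (75.00, 90.00).
semicircular top: A = ½π·75² = 8835.73, centroid at (75.00, 211.83).
triangular fin: A = ½·60·30 = 900.00, centroid at (170.00, 10.00).
hole: A = −π·44² = -6082.12, centroid at (84.00, 53.00).
ΣA = 30653.61 cm²
ΣAx̄ = (27000.00)(75.00) + (8835.73)(75.00) + (900.00)(170.00) + (-6082.12)(84.00) = 2329781.34 cm³
ΣAȳ = (27000.00)(90.00) + (8835.73)(211.83) + (900.00)(10.00) + (-6082.12)(53.00) = 3988328.74 cm³
x̄ = 2329781.34 / 30653.61 = 76.00 cm
ȳ = 3988328.74 / 30653.61 = 130.11 cm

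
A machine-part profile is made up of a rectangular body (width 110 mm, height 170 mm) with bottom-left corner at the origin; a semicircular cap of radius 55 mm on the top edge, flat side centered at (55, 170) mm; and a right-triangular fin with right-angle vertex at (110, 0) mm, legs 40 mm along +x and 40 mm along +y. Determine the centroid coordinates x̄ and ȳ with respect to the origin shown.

x̄ = 57.25 mm, ȳ = 103.86 mm

rectangular body: A = 110 × 170 = 18700.00, centroid at (55.00, 85.00).
semicircular top: A = ½π·55² = 4751.66, centroid at (55.00, 193.34).
triangular fin: A = ½·40·40 = 800.00, centroid at (123.33, 13.33).
ΣA = 24251.66 mm², ΣAx̄ = 1388507.91 mm³, ΣAȳ = 2518865.34 mm³.
x̄ = 1388507.91/24251.66 = 57.25 mm; ȳ = 2518865.34/24251.66 = 103.86 mm.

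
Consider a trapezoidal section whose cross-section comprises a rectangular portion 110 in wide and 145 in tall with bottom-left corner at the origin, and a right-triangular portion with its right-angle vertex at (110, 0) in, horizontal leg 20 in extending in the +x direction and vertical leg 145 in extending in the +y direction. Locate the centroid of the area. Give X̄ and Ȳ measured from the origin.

X̄ = 60.14 in, Ȳ = 70.49 in

rectangular portion: A = 110 × 145 = 15950.00, centroid at (55.00, 72.50).
triangular portion: A = ½·20·145 = 1450.00, centroid at (116.67, 48.33).
ΣA = 17400.00 in²
ΣAX̄ = (15950.00)(55.00) + (1450.00)(116.67) = 1046416.67 in³
ΣAȲ = (15950.00)(72.50) + (1450.00)(48.33) = 1226458.33 in³
X̄ = 1046416.67 / 17400.00 = 60.14 in
Ȳ = 1226458.33 / 17400.00 = 70.49 in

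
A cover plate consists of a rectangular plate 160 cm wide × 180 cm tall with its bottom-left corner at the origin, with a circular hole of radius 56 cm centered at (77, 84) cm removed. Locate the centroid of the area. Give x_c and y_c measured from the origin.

plate: A = 160 × 180 = 28800.00, centroid at (80.00, 90.00).
hole: A = −π·56² = -9852.03, centroid at (77.00, 84.00).
ΣA = 18947.97 cm²
ΣAx_c = (28800.00)(80.00) + (-9852.03)(77.00) = 1545393.34 cm³
ΣAy_c = (28800.00)(90.00) + (-9852.03)(84.00) = 1764429.10 cm³
x_c = 1545393.34 / 18947.97 = 81.56 cm
y_c = 1764429.10 / 18947.97 = 93.12 cm

x_c = 81.56 cm, y_c = 93.12 cm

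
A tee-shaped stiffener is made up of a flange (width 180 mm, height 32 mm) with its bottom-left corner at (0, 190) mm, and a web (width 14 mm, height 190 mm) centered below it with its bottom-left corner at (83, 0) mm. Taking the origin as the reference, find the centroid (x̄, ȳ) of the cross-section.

x̄ = 90.00 mm, ȳ = 170.93 mm

web: A = 14 × 190 = 2660.00, centroid at (90.00, 95.00).
flange: A = 180 × 32 = 5760.00, centroid at (90.00, 206.00).
ΣA = 8420.00 mm², ΣAx̄ = 757800.00 mm³, ΣAȳ = 1439260.00 mm³.
x̄ = 757800.00/8420.00 = 90.00 mm; ȳ = 1439260.00/8420.00 = 170.93 mm.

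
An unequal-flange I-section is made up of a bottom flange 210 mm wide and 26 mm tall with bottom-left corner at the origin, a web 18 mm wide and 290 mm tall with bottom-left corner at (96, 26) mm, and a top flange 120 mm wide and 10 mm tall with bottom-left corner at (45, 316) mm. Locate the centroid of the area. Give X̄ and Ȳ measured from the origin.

Part | A | x̄ᵢ | ȳᵢ | A·x̄ᵢ | A·ȳᵢ
bottom flange | 5460.00 | 105.00 | 13.00 | 573300.00 | 70980.00
web | 5220.00 | 105.00 | 171.00 | 548100.00 | 892620.00
top flange | 1200.00 | 105.00 | 321.00 | 126000.00 | 385200.00
Σ | 11880.00 |  |  | 1247400.00 | 1348800.00
X̄ = 1247400.00 / 11880.00 = 105.00 mm
Ȳ = 1348800.00 / 11880.00 = 113.54 mm

X̄ = 105.00 mm, Ȳ = 113.54 mm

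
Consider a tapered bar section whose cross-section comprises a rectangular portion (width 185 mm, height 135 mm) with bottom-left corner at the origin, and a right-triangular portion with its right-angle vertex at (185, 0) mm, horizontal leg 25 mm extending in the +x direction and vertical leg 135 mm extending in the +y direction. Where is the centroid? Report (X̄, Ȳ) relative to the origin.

X̄ = 98.88 mm, Ȳ = 66.08 mm

rectangular portion: A = 185 × 135 = 24975.00, centroid at (92.50, 67.50).
triangular portion: A = ½·25·135 = 1687.50, centroid at (193.33, 45.00).
ΣA = 26662.50 mm², ΣAX̄ = 2636437.50 mm³, ΣAȲ = 1761750.00 mm³.
X̄ = 2636437.50/26662.50 = 98.88 mm; Ȳ = 1761750.00/26662.50 = 66.08 mm.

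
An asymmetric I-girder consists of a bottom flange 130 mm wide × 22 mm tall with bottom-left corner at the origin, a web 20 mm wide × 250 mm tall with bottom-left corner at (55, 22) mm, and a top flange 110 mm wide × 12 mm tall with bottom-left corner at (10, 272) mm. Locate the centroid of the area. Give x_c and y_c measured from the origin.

x_c = 65.00 mm, y_c = 123.47 mm

bottom flange: A = 130 × 22 = 2860.00, centroid at (65.00, 11.00).
web: A = 20 × 250 = 5000.00, centroid at (65.00, 147.00).
top flange: A = 110 × 12 = 1320.00, centroid at (65.00, 278.00).
ΣA = 9180.00 mm²
ΣAx_c = (2860.00)(65.00) + (5000.00)(65.00) + (1320.00)(65.00) = 596700.00 mm³
ΣAy_c = (2860.00)(11.00) + (5000.00)(147.00) + (1320.00)(278.00) = 1133420.00 mm³
x_c = 596700.00 / 9180.00 = 65.00 mm
y_c = 1133420.00 / 9180.00 = 123.47 mm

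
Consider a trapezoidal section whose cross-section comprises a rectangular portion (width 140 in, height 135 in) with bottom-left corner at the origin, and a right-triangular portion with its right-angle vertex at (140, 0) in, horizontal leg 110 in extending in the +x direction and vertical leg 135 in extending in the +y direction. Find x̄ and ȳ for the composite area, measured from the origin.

rectangular portion: A = 140 × 135 = 18900.00, centroid at (70.00, 67.50).
triangular portion: A = ½·110·135 = 7425.00, centroid at (176.67, 45.00).
ΣA = 26325.00 in², ΣAx̄ = 2634750.00 in³, ΣAȳ = 1609875.00 in³.
x̄ = 2634750.00/26325.00 = 100.09 in; ȳ = 1609875.00/26325.00 = 61.15 in.

x̄ = 100.09 in, ȳ = 61.15 in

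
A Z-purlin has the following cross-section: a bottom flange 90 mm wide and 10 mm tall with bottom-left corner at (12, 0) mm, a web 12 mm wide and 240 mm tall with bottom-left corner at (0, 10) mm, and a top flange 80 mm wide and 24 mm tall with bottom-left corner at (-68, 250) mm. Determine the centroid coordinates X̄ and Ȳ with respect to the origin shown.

X̄ = 2.60 mm, Ȳ = 154.73 mm

bottom flange: A = 90 × 10 = 900.00, centroid at (57.00, 5.00).
web: A = 12 × 240 = 2880.00, centroid at (6.00, 130.00).
top flange: A = 80 × 24 = 1920.00, centroid at (-28.00, 262.00).
ΣA = 5700.00 mm²
ΣAX̄ = (900.00)(57.00) + (2880.00)(6.00) + (1920.00)(-28.00) = 14820.00 mm³
ΣAȲ = (900.00)(5.00) + (2880.00)(130.00) + (1920.00)(262.00) = 881940.00 mm³
X̄ = 14820.00 / 5700.00 = 2.60 mm
Ȳ = 881940.00 / 5700.00 = 154.73 mm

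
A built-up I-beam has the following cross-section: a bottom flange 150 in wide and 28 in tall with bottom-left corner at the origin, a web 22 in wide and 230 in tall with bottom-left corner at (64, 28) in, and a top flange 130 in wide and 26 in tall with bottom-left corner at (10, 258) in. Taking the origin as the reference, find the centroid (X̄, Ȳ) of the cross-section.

X̄ = 75.00 in, Ȳ = 134.36 in

bottom flange: A = 150 × 28 = 4200.00, centroid at (75.00, 14.00).
web: A = 22 × 230 = 5060.00, centroid at (75.00, 143.00).
top flange: A = 130 × 26 = 3380.00, centroid at (75.00, 271.00).
ΣA = 12640.00 in²
ΣAX̄ = (4200.00)(75.00) + (5060.00)(75.00) + (3380.00)(75.00) = 948000.00 in³
ΣAȲ = (4200.00)(14.00) + (5060.00)(143.00) + (3380.00)(271.00) = 1698360.00 in³
X̄ = 948000.00 / 12640.00 = 75.00 in
Ȳ = 1698360.00 / 12640.00 = 134.36 in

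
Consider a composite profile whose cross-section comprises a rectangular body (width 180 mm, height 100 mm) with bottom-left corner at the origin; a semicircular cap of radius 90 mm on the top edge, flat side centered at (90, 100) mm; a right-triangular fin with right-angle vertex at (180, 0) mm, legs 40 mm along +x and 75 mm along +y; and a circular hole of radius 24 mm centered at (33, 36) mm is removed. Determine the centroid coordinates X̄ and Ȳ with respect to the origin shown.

X̄ = 98.49 mm, Ȳ = 86.50 mm

rectangular body: A = 180 × 100 = 18000.00, centroid at (90.00, 50.00).
semicircular top: A = ½π·90² = 12723.45, centroid at (90.00, 138.20).
triangular fin: A = ½·40·75 = 1500.00, centroid at (193.33, 25.00).
hole: A = −π·24² = -1809.56, centroid at (33.00, 36.00).
ΣA = 30413.89 mm²
ΣAX̄ = (18000.00)(90.00) + (12723.45)(90.00) + (1500.00)(193.33) + (-1809.56)(33.00) = 2995395.13 mm³
ΣAȲ = (18000.00)(50.00) + (12723.45)(138.20) + (1500.00)(25.00) + (-1809.56)(36.00) = 2630700.96 mm³
X̄ = 2995395.13 / 30413.89 = 98.49 mm
Ȳ = 2630700.96 / 30413.89 = 86.50 mm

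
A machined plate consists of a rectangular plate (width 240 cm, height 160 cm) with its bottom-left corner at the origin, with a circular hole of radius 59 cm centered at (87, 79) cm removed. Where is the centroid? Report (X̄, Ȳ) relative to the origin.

X̄ = 133.14 cm, Ȳ = 80.40 cm

Part | A | x̄ᵢ | ȳᵢ | A·x̄ᵢ | A·ȳᵢ
plate | 38400.00 | 120.00 | 80.00 | 4608000.00 | 3072000.00
hole | -10935.88 | 87.00 | 79.00 | -951421.91 | -863934.84
Σ | 27464.12 |  |  | 3656578.09 | 2208065.16
X̄ = 3656578.09 / 27464.12 = 133.14 cm
Ȳ = 2208065.16 / 27464.12 = 80.40 cm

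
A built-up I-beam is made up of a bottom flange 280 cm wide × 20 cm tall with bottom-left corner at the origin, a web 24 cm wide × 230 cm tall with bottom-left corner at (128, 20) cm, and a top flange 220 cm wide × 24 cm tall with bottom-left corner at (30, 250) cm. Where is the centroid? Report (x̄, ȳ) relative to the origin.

x̄ = 140.00 cm, ȳ = 133.20 cm

Part | A | x̄ᵢ | ȳᵢ | A·x̄ᵢ | A·ȳᵢ
bottom flange | 5600.00 | 140.00 | 10.00 | 784000.00 | 56000.00
web | 5520.00 | 140.00 | 135.00 | 772800.00 | 745200.00
top flange | 5280.00 | 140.00 | 262.00 | 739200.00 | 1383360.00
Σ | 16400.00 |  |  | 2296000.00 | 2184560.00
x̄ = 2296000.00 / 16400.00 = 140.00 cm
ȳ = 2184560.00 / 16400.00 = 133.20 cm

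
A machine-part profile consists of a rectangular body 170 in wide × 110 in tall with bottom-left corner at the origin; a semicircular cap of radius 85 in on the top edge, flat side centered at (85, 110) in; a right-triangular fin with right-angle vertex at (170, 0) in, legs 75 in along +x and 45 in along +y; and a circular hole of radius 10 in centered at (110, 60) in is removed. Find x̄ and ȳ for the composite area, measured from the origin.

Part | A | x̄ᵢ | ȳᵢ | A·x̄ᵢ | A·ȳᵢ
rectangular body | 18700.00 | 85.00 | 55.00 | 1589500.00 | 1028500.00
semicircular top | 11349.00 | 85.00 | 146.08 | 964665.29 | 1657807.05
triangular fin | 1687.50 | 195.00 | 15.00 | 329062.50 | 25312.50
hole | -314.16 | 110.00 | 60.00 | -34557.52 | -18849.56
Σ | 31422.34 |  |  | 2848670.28 | 2692769.99
x̄ = 2848670.28 / 31422.34 = 90.66 in
ȳ = 2692769.99 / 31422.34 = 85.70 in

x̄ = 90.66 in, ȳ = 85.70 in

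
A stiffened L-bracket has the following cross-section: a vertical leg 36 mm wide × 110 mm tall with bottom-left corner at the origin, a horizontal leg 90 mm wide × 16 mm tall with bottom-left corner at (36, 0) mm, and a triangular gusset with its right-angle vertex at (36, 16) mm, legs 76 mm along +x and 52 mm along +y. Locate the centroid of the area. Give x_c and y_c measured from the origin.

x_c = 41.91 mm, y_c = 40.02 mm

vertical leg: A = 36 × 110 = 3960.00, centroid at (18.00, 55.00).
horizontal leg: A = 90 × 16 = 1440.00, centroid at (81.00, 8.00).
gusset: A = ½·76·52 = 1976.00, centroid at (61.33, 33.33).
ΣA = 7376.00 mm², ΣAx_c = 309114.67 mm³, ΣAy_c = 295186.67 mm³.
x_c = 309114.67/7376.00 = 41.91 mm; y_c = 295186.67/7376.00 = 40.02 mm.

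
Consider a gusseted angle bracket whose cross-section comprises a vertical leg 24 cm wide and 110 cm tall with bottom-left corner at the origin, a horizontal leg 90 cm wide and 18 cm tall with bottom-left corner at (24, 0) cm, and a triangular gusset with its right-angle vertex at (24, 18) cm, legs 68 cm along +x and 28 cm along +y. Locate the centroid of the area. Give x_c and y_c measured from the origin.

x_c = 36.05 cm, y_c = 35.65 cm

vertical leg: A = 24 × 110 = 2640.00, centroid at (12.00, 55.00).
horizontal leg: A = 90 × 18 = 1620.00, centroid at (69.00, 9.00).
gusset: A = ½·68·28 = 952.00, centroid at (46.67, 27.33).
ΣA = 5212.00 cm², ΣAx_c = 187886.67 cm³, ΣAy_c = 185801.33 cm³.
x_c = 187886.67/5212.00 = 36.05 cm; y_c = 185801.33/5212.00 = 35.65 cm.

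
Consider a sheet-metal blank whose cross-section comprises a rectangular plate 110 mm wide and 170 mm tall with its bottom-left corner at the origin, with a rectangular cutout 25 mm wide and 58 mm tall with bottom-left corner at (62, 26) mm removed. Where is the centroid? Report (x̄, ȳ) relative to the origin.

x̄ = 53.36 mm, ȳ = 87.52 mm

Part | A | x̄ᵢ | ȳᵢ | A·x̄ᵢ | A·ȳᵢ
plate | 18700.00 | 55.00 | 85.00 | 1028500.00 | 1589500.00
hole | -1450.00 | 74.50 | 55.00 | -108025.00 | -79750.00
Σ | 17250.00 |  |  | 920475.00 | 1509750.00
x̄ = 920475.00 / 17250.00 = 53.36 mm
ȳ = 1509750.00 / 17250.00 = 87.52 mm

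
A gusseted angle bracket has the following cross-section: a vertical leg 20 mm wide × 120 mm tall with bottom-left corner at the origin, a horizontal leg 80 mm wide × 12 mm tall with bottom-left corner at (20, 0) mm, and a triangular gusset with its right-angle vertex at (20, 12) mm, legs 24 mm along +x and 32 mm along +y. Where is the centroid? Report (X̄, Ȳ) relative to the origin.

vertical leg: A = 20 × 120 = 2400.00, centroid at (10.00, 60.00).
horizontal leg: A = 80 × 12 = 960.00, centroid at (60.00, 6.00).
gusset: A = ½·24·32 = 384.00, centroid at (28.00, 22.67).
ΣA = 3744.00 mm², ΣAX̄ = 92352.00 mm³, ΣAȲ = 158464.00 mm³.
X̄ = 92352.00/3744.00 = 24.67 mm; Ȳ = 158464.00/3744.00 = 42.32 mm.

X̄ = 24.67 mm, Ȳ = 42.32 mm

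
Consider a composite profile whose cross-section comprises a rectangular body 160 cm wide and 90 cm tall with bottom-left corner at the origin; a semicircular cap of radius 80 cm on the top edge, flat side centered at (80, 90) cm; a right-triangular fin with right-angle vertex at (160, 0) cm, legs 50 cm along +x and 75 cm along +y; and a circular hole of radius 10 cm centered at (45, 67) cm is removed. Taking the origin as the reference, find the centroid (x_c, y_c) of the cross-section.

x_c = 87.39 cm, y_c = 73.80 cm

rectangular body: A = 160 × 90 = 14400.00, centroid at (80.00, 45.00).
semicircular top: A = ½π·80² = 10053.10, centroid at (80.00, 123.95).
triangular fin: A = ½·50·75 = 1875.00, centroid at (176.67, 25.00).
hole: A = −π·10² = -314.16, centroid at (45.00, 67.00).
ΣA = 26013.94 cm²
ΣAx_c = (14400.00)(80.00) + (10053.10)(80.00) + (1875.00)(176.67) + (-314.16)(45.00) = 2273360.55 cm³
ΣAy_c = (14400.00)(45.00) + (10053.10)(123.95) + (1875.00)(25.00) + (-314.16)(67.00) = 1919938.35 cm³
x_c = 2273360.55 / 26013.94 = 87.39 cm
y_c = 1919938.35 / 26013.94 = 73.80 cm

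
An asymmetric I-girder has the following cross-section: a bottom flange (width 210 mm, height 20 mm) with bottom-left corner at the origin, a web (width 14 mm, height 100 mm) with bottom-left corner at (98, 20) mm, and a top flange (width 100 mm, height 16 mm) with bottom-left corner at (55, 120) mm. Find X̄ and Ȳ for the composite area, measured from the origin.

Part | A | x̄ᵢ | ȳᵢ | A·x̄ᵢ | A·ȳᵢ
bottom flange | 4200.00 | 105.00 | 10.00 | 441000.00 | 42000.00
web | 1400.00 | 105.00 | 70.00 | 147000.00 | 98000.00
top flange | 1600.00 | 105.00 | 128.00 | 168000.00 | 204800.00
Σ | 7200.00 |  |  | 756000.00 | 344800.00
X̄ = 756000.00 / 7200.00 = 105.00 mm
Ȳ = 344800.00 / 7200.00 = 47.89 mm

X̄ = 105.00 mm, Ȳ = 47.89 mm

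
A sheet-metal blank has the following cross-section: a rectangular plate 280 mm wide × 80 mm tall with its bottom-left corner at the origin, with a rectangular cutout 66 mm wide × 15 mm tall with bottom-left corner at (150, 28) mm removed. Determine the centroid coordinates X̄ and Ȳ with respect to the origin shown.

X̄ = 138.01 mm, Ȳ = 40.21 mm

Part | A | x̄ᵢ | ȳᵢ | A·x̄ᵢ | A·ȳᵢ
plate | 22400.00 | 140.00 | 40.00 | 3136000.00 | 896000.00
hole | -990.00 | 183.00 | 35.50 | -181170.00 | -35145.00
Σ | 21410.00 |  |  | 2954830.00 | 860855.00
X̄ = 2954830.00 / 21410.00 = 138.01 mm
Ȳ = 860855.00 / 21410.00 = 40.21 mm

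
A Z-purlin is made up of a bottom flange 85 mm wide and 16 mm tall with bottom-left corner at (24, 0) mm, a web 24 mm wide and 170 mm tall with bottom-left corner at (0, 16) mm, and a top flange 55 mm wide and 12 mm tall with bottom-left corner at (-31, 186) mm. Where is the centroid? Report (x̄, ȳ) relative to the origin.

Part | A | x̄ᵢ | ȳᵢ | A·x̄ᵢ | A·ȳᵢ
bottom flange | 1360.00 | 66.50 | 8.00 | 90440.00 | 10880.00
web | 4080.00 | 12.00 | 101.00 | 48960.00 | 412080.00
top flange | 660.00 | -3.50 | 192.00 | -2310.00 | 126720.00
Σ | 6100.00 |  |  | 137090.00 | 549680.00
x̄ = 137090.00 / 6100.00 = 22.47 mm
ȳ = 549680.00 / 6100.00 = 90.11 mm

x̄ = 22.47 mm, ȳ = 90.11 mm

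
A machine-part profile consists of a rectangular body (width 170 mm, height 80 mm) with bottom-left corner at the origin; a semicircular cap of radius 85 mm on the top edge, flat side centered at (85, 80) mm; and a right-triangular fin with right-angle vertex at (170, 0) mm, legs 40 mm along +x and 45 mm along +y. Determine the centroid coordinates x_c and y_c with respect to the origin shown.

Part | A | x̄ᵢ | ȳᵢ | A·x̄ᵢ | A·ȳᵢ
rectangular body | 13600.00 | 85.00 | 40.00 | 1156000.00 | 544000.00
semicircular top | 11349.00 | 85.00 | 116.08 | 964665.29 | 1317336.94
triangular fin | 900.00 | 183.33 | 15.00 | 165000.00 | 13500.00
Σ | 25849.00 |  |  | 2285665.29 | 1874836.94
x_c = 2285665.29 / 25849.00 = 88.42 mm
y_c = 1874836.94 / 25849.00 = 72.53 mm

x_c = 88.42 mm, y_c = 72.53 mm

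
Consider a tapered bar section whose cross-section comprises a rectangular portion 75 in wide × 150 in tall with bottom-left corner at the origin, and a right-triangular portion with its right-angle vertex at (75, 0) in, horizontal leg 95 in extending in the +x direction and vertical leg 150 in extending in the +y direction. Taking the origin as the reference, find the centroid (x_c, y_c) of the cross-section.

x_c = 64.32 in, y_c = 65.31 in

Part | A | x̄ᵢ | ȳᵢ | A·x̄ᵢ | A·ȳᵢ
rectangular portion | 11250.00 | 37.50 | 75.00 | 421875.00 | 843750.00
triangular portion | 7125.00 | 106.67 | 50.00 | 760000.00 | 356250.00
Σ | 18375.00 |  |  | 1181875.00 | 1200000.00
x_c = 1181875.00 / 18375.00 = 64.32 in
y_c = 1200000.00 / 18375.00 = 65.31 in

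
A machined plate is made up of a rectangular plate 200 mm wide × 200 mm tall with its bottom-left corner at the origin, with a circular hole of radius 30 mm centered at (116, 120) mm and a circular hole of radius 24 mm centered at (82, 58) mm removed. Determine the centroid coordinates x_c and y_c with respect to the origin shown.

x_c = 99.64 mm, y_c = 100.55 mm

Part | A | x̄ᵢ | ȳᵢ | A·x̄ᵢ | A·ȳᵢ
plate | 40000.00 | 100.00 | 100.00 | 4000000.00 | 4000000.00
hole 1 | -2827.43 | 116.00 | 120.00 | -327982.27 | -339292.01
hole 2 | -1809.56 | 82.00 | 58.00 | -148383.70 | -104954.33
Σ | 35363.01 |  |  | 3523634.02 | 3555753.67
x_c = 3523634.02 / 35363.01 = 99.64 mm
y_c = 3555753.67 / 35363.01 = 100.55 mm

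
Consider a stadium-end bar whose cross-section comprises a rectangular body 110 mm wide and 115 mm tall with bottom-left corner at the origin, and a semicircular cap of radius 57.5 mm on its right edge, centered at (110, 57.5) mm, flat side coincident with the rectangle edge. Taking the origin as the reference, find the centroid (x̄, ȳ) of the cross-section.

x̄ = 78.11 mm, ȳ = 57.50 mm

rectangular body: A = 110 × 115 = 12650.00, centroid at (55.00, 57.50).
semicircular end: A = ½π·57.5² = 5193.45, centroid at (134.40, 57.50).
ΣA = 17843.45 mm², ΣAx̄ = 1393768.57 mm³, ΣAȳ = 1025998.11 mm³.
x̄ = 1393768.57/17843.45 = 78.11 mm; ȳ = 1025998.11/17843.45 = 57.50 mm.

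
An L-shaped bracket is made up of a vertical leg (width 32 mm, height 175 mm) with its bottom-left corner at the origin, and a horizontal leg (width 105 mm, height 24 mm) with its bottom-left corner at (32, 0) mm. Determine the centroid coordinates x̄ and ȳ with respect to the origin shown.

x̄ = 37.26 mm, ȳ = 64.07 mm

Part | A | x̄ᵢ | ȳᵢ | A·x̄ᵢ | A·ȳᵢ
vertical leg | 5600.00 | 16.00 | 87.50 | 89600.00 | 490000.00
horizontal leg | 2520.00 | 84.50 | 12.00 | 212940.00 | 30240.00
Σ | 8120.00 |  |  | 302540.00 | 520240.00
x̄ = 302540.00 / 8120.00 = 37.26 mm
ȳ = 520240.00 / 8120.00 = 64.07 mm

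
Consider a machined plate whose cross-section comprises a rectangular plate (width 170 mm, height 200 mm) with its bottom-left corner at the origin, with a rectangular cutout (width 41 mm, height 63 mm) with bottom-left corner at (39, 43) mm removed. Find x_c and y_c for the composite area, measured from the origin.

plate: A = 170 × 200 = 34000.00, centroid at (85.00, 100.00).
hole: A = −(41 × 63) = -2583.00, centroid at (59.50, 74.50).
ΣA = 31417.00 mm², ΣAx_c = 2736311.50 mm³, ΣAy_c = 3207566.50 mm³.
x_c = 2736311.50/31417.00 = 87.10 mm; y_c = 3207566.50/31417.00 = 102.10 mm.

x_c = 87.10 mm, y_c = 102.10 mm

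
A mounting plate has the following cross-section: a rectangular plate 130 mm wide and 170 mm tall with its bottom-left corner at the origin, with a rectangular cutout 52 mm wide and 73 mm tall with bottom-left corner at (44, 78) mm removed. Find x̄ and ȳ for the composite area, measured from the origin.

x̄ = 63.96 mm, ȳ = 78.88 mm

plate: A = 130 × 170 = 22100.00, centroid at (65.00, 85.00).
hole: A = −(52 × 73) = -3796.00, centroid at (70.00, 114.50).
ΣA = 18304.00 mm²
ΣAx̄ = (22100.00)(65.00) + (-3796.00)(70.00) = 1170780.00 mm³
ΣAȳ = (22100.00)(85.00) + (-3796.00)(114.50) = 1443858.00 mm³
x̄ = 1170780.00 / 18304.00 = 63.96 mm
ȳ = 1443858.00 / 18304.00 = 78.88 mm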